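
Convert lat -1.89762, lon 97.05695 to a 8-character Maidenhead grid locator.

NI88mc64

Add 180° to longitude and 90° to latitude: 277.05695, 88.10238.
Field (20°×10°, letters A–R): lon ⌊277.05695/20⌋ = 13 → N; lat ⌊88.10238/10⌋ = 8 → I.
Square (2°×1°, digits 0–9): lon ⌊17.05695/2⌋ = 8; lat ⌊8.10238/1⌋ = 8.
Subsquare (5′×2.5′, letters a–x): lon ⌊1.05695/0.0833333⌋ = 12 → m; lat ⌊0.10238/0.0416667⌋ = 2 → c.
Extended square (30″×15″, digits 0–9): lon ⌊0.05695/0.00833333⌋ = 6; lat ⌊0.01905/0.00416667⌋ = 4.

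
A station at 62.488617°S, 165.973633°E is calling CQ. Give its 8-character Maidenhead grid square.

RC27xm62

Add 180° to longitude and 90° to latitude: 345.97363, 27.51138.
Field (20°×10°, letters A–R): 345.97363/20 → 17 → R, 27.51138/10 → 2 → C; chars RC.
Square (2°×1°, digits 0–9): 5.97363/2 → 2, 7.51138/1 → 7; chars 27.
Subsquare (5′×2.5′, letters a–x): 1.97363/0.0833333 → 23 → x, 0.51138/0.0416667 → 12 → m; chars xm.
Extended square (30″×15″, digits 0–9): 0.05697/0.00833333 → 6, 0.01138/0.00416667 → 2; chars 62.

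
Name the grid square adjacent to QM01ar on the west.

PM91xr

Longitude subsquare a = 0; −1 → -1, wraps to 23 = x, carry into square.
Longitude square 0; −1 → -1, wraps to 9, carry into field.
Longitude field Q = 16; −1 → 15 = P.
The latitude characters are unchanged.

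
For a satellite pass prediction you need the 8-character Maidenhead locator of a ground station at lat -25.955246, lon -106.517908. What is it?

Offset from 180°W / 90°S: lon 73.48209°, lat 64.04475°.
Field: lon ⌊73.48209/20⌋ = 3 → D; lat ⌊64.04475/10⌋ = 6 → G.
Square: lon ⌊13.48209/2⌋ = 6; lat ⌊4.04475/1⌋ = 4.
Subsquare: lon ⌊1.48209/0.0833333⌋ = 17 → r; lat ⌊0.04475/0.0416667⌋ = 1 → b.
Extended square: lon ⌊0.06543/0.00833333⌋ = 7; lat ⌊0.00309/0.00416667⌋ = 0.

DG64rb70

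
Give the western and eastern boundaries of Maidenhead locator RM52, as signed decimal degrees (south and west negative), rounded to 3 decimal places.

Field R=17, M=12: +17·20° lon, +12·10° lat → SW at lon 160°, lat 30°.
Square 5, 2: +5·2° lon, +2·1° lat → SW at lon 170°, lat 32°.
Cell spans 2° lon × 1° lat.
west 170.000, east 172.000.

170.000, 172.000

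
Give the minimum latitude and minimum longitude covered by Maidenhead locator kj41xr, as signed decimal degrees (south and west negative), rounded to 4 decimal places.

1.7083, 29.9167

Field K=10, J=9: +10·20° lon, +9·10° lat → SW at lon 20°, lat 0°.
Square 4, 1: +4·2° lon, +1·1° lat → SW at lon 28°, lat 1°.
Subsquare x=23, r=17: +23·0.0833333° lon, +17·0.0416667° lat → SW at lon 29.9167°, lat 1.70833°.
latitude 1.7083, longitude 29.9167.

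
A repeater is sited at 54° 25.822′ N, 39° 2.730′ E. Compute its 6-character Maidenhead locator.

Add 180° to longitude and 90° to latitude: 219.0455, 144.4304.
Field (20°×10°, letters A–R): lon ⌊219.0455/20⌋ = 10 → K; lat ⌊144.4304/10⌋ = 14 → O.
Square (2°×1°, digits 0–9): lon ⌊19.0455/2⌋ = 9; lat ⌊4.4304/1⌋ = 4.
Subsquare (5′×2.5′, letters a–x): lon ⌊1.0455/0.0833333⌋ = 12 → m; lat ⌊0.4304/0.0416667⌋ = 10 → k.

KO94mk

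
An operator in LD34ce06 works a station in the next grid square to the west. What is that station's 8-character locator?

Longitude extended square 0; −1 → -1, wraps to 9, carry into subsquare.
Longitude subsquare c = 2; −1 → 1 = b.
The latitude characters are unchanged.

LD34be96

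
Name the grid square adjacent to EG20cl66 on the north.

Latitude extended square 6; +1 → 7.
The longitude characters are unchanged.

EG20cl67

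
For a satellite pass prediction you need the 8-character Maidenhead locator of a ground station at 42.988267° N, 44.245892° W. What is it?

GN72vx07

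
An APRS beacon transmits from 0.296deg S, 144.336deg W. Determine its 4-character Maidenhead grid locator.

BI79

Offset from 180°W / 90°S: lon 35.66°, lat 89.70°.
Field (20°×10°, letters A–R): lon ⌊35.66/20⌋ = 1 → B; lat ⌊89.70/10⌋ = 8 → I.
Square (2°×1°, digits 0–9): lon ⌊15.66/2⌋ = 7; lat ⌊9.70/1⌋ = 9.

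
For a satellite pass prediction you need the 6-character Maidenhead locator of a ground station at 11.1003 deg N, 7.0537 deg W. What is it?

Add 180° to longitude and 90° to latitude: 172.9463, 101.1003.
Field (20°×10°, letters A–R): 172.9463/20 → 8 → I, 101.1003/10 → 10 → K; chars IK.
Square (2°×1°, digits 0–9): 12.9463/2 → 6, 1.1003/1 → 1; chars 61.
Subsquare (5′×2.5′, letters a–x): 0.9463/0.0833333 → 11 → l, 0.1003/0.0416667 → 2 → c; chars lc.

IK61lc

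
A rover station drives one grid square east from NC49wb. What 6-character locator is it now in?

Longitude subsquare w = 22; +1 → 23 = x.
The latitude characters are unchanged.

NC49xb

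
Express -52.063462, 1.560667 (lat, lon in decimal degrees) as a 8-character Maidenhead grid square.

Add 180° to longitude and 90° to latitude: 181.56067, 37.93654.
Field (20°×10°, letters A–R): lon ⌊181.56067/20⌋ = 9 → J; lat ⌊37.93654/10⌋ = 3 → D.
Square (2°×1°, digits 0–9): lon ⌊1.56067/2⌋ = 0; lat ⌊7.93654/1⌋ = 7.
Subsquare (5′×2.5′, letters a–x): lon ⌊1.56067/0.0833333⌋ = 18 → s; lat ⌊0.93654/0.0416667⌋ = 22 → w.
Extended square (30″×15″, digits 0–9): lon ⌊0.06067/0.00833333⌋ = 7; lat ⌊0.01987/0.00416667⌋ = 4.

JD07sw74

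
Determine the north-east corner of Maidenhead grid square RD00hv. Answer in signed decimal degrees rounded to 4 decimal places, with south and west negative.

-59.0833, 160.6667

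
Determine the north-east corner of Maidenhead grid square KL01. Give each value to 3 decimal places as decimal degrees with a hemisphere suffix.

22.000° N, 22.000° E

Field K=10, L=11: +10·20° lon, +11·10° lat → SW at lon 20°, lat 20°.
Square 0, 1: +0·2° lon, +1·1° lat → SW at lon 20°, lat 21°.
Cell spans 2° lon × 1° lat. NE corner is SW corner plus one full cell.
latitude 22.000° N, longitude 22.000° E.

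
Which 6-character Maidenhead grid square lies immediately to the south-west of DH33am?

Longitude subsquare a = 0; −1 → -1, wraps to 23 = x, carry into square.
Longitude square 3; −1 → 2.
Latitude subsquare m = 12; −1 → 11 = l.

DH23xl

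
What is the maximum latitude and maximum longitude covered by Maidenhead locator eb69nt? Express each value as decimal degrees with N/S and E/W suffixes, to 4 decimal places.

70.1667° S, 86.8333° W

Field E=4, B=1: +4·20° lon, +1·10° lat → SW at lon -100°, lat -80°.
Square 6, 9: +6·2° lon, +9·1° lat → SW at lon -88°, lat -71°.
Subsquare n=13, t=19: +13·0.0833333° lon, +19·0.0416667° lat → SW at lon -86.9167°, lat -70.2083°.
Cell spans 0.0833333° lon × 0.0416667° lat. NE corner is SW corner plus one full cell.
latitude 70.1667° S, longitude 86.8333° W.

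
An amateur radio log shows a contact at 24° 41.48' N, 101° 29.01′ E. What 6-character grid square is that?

OL04rq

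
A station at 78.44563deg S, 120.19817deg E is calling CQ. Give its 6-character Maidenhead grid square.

PB01cn

Add 180° to longitude and 90° to latitude: 300.1982, 11.5544.
Field: 300.1982/20 → 15 → P, 11.5544/10 → 1 → B; chars PB.
Square: 0.1982/2 → 0, 1.5544/1 → 1; chars 01.
Subsquare: 0.1982/0.0833333 → 2 → c, 0.5544/0.0416667 → 13 → n; chars cn.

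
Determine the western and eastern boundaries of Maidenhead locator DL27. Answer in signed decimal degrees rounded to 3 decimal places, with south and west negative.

Field D=3, L=11: +3·20° lon, +11·10° lat → SW at lon -120°, lat 20°.
Square 2, 7: +2·2° lon, +7·1° lat → SW at lon -116°, lat 27°.
Cell spans 2° lon × 1° lat.
west -116.000, east -114.000.

-116.000, -114.000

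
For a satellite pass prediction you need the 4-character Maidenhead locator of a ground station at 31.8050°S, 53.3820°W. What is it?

GF38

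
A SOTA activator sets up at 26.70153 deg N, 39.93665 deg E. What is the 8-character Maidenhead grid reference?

Add 180° to longitude and 90° to latitude: 219.93665, 116.70153.
Field: 219.93665/20 → 10 → K, 116.70153/10 → 11 → L; chars KL.
Square: 19.93665/2 → 9, 6.70153/1 → 6; chars 96.
Subsquare: 1.93665/0.0833333 → 23 → x, 0.70153/0.0416667 → 16 → q; chars xq.
Extended square: 0.01998/0.00833333 → 2, 0.03486/0.00416667 → 8; chars 28.

KL96xq28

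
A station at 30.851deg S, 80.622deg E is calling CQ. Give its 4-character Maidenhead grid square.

Offset from 180°W / 90°S: lon 260.62°, lat 59.15°.
Field: lon ⌊260.62/20⌋ = 13 → N; lat ⌊59.15/10⌋ = 5 → F.
Square: lon ⌊0.62/2⌋ = 0; lat ⌊9.15/1⌋ = 9.

NF09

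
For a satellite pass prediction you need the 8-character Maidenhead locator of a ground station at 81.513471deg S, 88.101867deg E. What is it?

Shift to the Maidenhead origin (180°W, 90°S): lon 268.10187, lat 8.48653.
Field: 268.10187/20 → 13 → N, 8.48653/10 → 0 → A; chars NA.
Square: 8.10187/2 → 4, 8.48653/1 → 8; chars 48.
Subsquare: 0.10187/0.0833333 → 1 → b, 0.48653/0.0416667 → 11 → l; chars bl.
Extended square: 0.01853/0.00833333 → 2, 0.02820/0.00416667 → 6; chars 26.

NA48bl26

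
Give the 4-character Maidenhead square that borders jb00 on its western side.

Longitude square 0; −1 → -1, wraps to 9, carry into field.
Longitude field J = 9; −1 → 8 = I.
The latitude characters are unchanged.

IB90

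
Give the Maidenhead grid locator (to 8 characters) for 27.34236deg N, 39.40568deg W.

Shift to the Maidenhead origin (180°W, 90°S): lon 140.59432, lat 117.34236.
Field: 140.59432/20 → 7 → H, 117.34236/10 → 11 → L; chars HL.
Square: 0.59432/2 → 0, 7.34236/1 → 7; chars 07.
Subsquare: 0.59432/0.0833333 → 7 → h, 0.34236/0.0416667 → 8 → i; chars hi.
Extended square: 0.01099/0.00833333 → 1, 0.00903/0.00416667 → 2; chars 12.

HL07hi12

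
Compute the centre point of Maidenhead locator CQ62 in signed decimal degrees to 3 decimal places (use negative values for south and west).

72.500, -127.000

Field C=2, Q=16: +2·20° lon, +16·10° lat → SW at lon -140°, lat 70°.
Square 6, 2: +6·2° lon, +2·1° lat → SW at lon -128°, lat 72°.
Cell spans 2° lon × 1° lat. Centre is SW corner plus half of each.
latitude 72.500, longitude -127.000.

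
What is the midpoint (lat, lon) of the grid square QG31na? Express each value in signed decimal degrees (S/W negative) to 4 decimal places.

Field Q=16, G=6: +16·20° lon, +6·10° lat → SW at lon 140°, lat -30°.
Square 3, 1: +3·2° lon, +1·1° lat → SW at lon 146°, lat -29°.
Subsquare n=13, a=0: +13·0.0833333° lon, +0·0.0416667° lat → SW at lon 147.083°, lat -29°.
Cell spans 0.0833333° lon × 0.0416667° lat. Centre is SW corner plus half of each.
latitude -28.9792, longitude 147.1250.

-28.9792, 147.1250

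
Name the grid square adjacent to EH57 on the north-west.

EH48

Longitude square 5; −1 → 4.
Latitude square 7; +1 → 8.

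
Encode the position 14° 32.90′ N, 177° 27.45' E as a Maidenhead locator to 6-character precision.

RK84rn

Offset from 180°W / 90°S: lon 357.4575°, lat 104.5483°.
Field: lon ⌊357.4575/20⌋ = 17 → R; lat ⌊104.5483/10⌋ = 10 → K.
Square: lon ⌊17.4575/2⌋ = 8; lat ⌊4.5483/1⌋ = 4.
Subsquare: lon ⌊1.4575/0.0833333⌋ = 17 → r; lat ⌊0.5483/0.0416667⌋ = 13 → n.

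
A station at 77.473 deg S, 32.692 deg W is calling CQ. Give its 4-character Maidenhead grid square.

Offset from 180°W / 90°S: lon 147.31°, lat 12.53°.
Field: lon ⌊147.31/20⌋ = 7 → H; lat ⌊12.53/10⌋ = 1 → B.
Square: lon ⌊7.31/2⌋ = 3; lat ⌊2.53/1⌋ = 2.

HB32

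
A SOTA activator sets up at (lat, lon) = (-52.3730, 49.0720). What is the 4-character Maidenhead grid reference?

LD47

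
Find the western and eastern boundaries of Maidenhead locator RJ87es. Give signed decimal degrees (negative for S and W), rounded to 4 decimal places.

Field R=17, J=9: +17·20° lon, +9·10° lat → SW at lon 160°, lat 0°.
Square 8, 7: +8·2° lon, +7·1° lat → SW at lon 176°, lat 7°.
Subsquare e=4, s=18: +4·0.0833333° lon, +18·0.0416667° lat → SW at lon 176.333°, lat 7.75°.
Cell spans 0.0833333° lon × 0.0416667° lat.
west 176.3333, east 176.4167.

176.3333, 176.4167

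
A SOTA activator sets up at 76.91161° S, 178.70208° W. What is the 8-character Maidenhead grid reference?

AB03pc51

Add 180° to longitude and 90° to latitude: 1.29792, 13.08839.
Field (20°×10°, letters A–R): lon ⌊1.29792/20⌋ = 0 → A; lat ⌊13.08839/10⌋ = 1 → B.
Square (2°×1°, digits 0–9): lon ⌊1.29792/2⌋ = 0; lat ⌊3.08839/1⌋ = 3.
Subsquare (5′×2.5′, letters a–x): lon ⌊1.29792/0.0833333⌋ = 15 → p; lat ⌊0.08839/0.0416667⌋ = 2 → c.
Extended square (30″×15″, digits 0–9): lon ⌊0.04792/0.00833333⌋ = 5; lat ⌊0.00506/0.00416667⌋ = 1.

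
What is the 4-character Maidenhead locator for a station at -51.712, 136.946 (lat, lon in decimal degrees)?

PD88

Add 180° to longitude and 90° to latitude: 316.95, 38.29.
Field: lon ⌊316.95/20⌋ = 15 → P; lat ⌊38.29/10⌋ = 3 → D.
Square: lon ⌊16.95/2⌋ = 8; lat ⌊8.29/1⌋ = 8.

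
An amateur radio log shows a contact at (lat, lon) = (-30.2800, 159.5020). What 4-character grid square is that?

QF99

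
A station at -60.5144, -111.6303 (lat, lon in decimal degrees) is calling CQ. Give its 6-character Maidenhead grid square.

Shift to the Maidenhead origin (180°W, 90°S): lon 68.3697, lat 29.4856.
Field (20°×10°, letters A–R): lon ⌊68.3697/20⌋ = 3 → D; lat ⌊29.4856/10⌋ = 2 → C.
Square (2°×1°, digits 0–9): lon ⌊8.3697/2⌋ = 4; lat ⌊9.4856/1⌋ = 9.
Subsquare (5′×2.5′, letters a–x): lon ⌊0.3697/0.0833333⌋ = 4 → e; lat ⌊0.4856/0.0416667⌋ = 11 → l.

DC49el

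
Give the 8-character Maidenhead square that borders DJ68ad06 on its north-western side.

DJ58xd97

Longitude extended square 0; −1 → -1, wraps to 9, carry into subsquare.
Longitude subsquare a = 0; −1 → -1, wraps to 23 = x, carry into square.
Longitude square 6; −1 → 5.
Latitude extended square 6; +1 → 7.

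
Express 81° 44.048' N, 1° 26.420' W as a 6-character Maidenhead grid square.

IR91gr

Shift to the Maidenhead origin (180°W, 90°S): lon 178.5597, lat 171.7341.
Field: 178.5597/20 → 8 → I, 171.7341/10 → 17 → R; chars IR.
Square: 18.5597/2 → 9, 1.7341/1 → 1; chars 91.
Subsquare: 0.5597/0.0833333 → 6 → g, 0.7341/0.0416667 → 17 → r; chars gr.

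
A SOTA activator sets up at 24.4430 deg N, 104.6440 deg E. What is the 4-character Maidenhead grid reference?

OL24

Add 180° to longitude and 90° to latitude: 284.64, 114.44.
Field: lon ⌊284.64/20⌋ = 14 → O; lat ⌊114.44/10⌋ = 11 → L.
Square: lon ⌊4.64/2⌋ = 2; lat ⌊4.44/1⌋ = 4.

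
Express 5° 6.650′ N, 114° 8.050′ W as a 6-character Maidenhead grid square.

Offset from 180°W / 90°S: lon 65.8658°, lat 95.1108°.
Field: lon ⌊65.8658/20⌋ = 3 → D; lat ⌊95.1108/10⌋ = 9 → J.
Square: lon ⌊5.8658/2⌋ = 2; lat ⌊5.1108/1⌋ = 5.
Subsquare: lon ⌊1.8658/0.0833333⌋ = 22 → w; lat ⌊0.1108/0.0416667⌋ = 2 → c.

DJ25wc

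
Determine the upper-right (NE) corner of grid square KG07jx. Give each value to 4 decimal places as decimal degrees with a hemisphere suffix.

22.0000° S, 20.8333° E

Field K=10, G=6: +10·20° lon, +6·10° lat → SW at lon 20°, lat -30°.
Square 0, 7: +0·2° lon, +7·1° lat → SW at lon 20°, lat -23°.
Subsquare j=9, x=23: +9·0.0833333° lon, +23·0.0416667° lat → SW at lon 20.75°, lat -22.0417°.
Cell spans 0.0833333° lon × 0.0416667° lat. NE corner is SW corner plus one full cell.
latitude 22.0000° S, longitude 20.8333° E.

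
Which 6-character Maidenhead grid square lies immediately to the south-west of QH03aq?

Longitude subsquare a = 0; −1 → -1, wraps to 23 = x, carry into square.
Longitude square 0; −1 → -1, wraps to 9, carry into field.
Longitude field Q = 16; −1 → 15 = P.
Latitude subsquare q = 16; −1 → 15 = p.

PH93xp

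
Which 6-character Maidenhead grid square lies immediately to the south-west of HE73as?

Longitude subsquare a = 0; −1 → -1, wraps to 23 = x, carry into square.
Longitude square 7; −1 → 6.
Latitude subsquare s = 18; −1 → 17 = r.

HE63xr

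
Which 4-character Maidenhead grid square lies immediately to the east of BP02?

Longitude square 0; +1 → 1.
The latitude characters are unchanged.

BP12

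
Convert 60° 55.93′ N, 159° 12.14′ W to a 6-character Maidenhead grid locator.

Offset from 180°W / 90°S: lon 20.7977°, lat 150.9322°.
Field: lon ⌊20.7977/20⌋ = 1 → B; lat ⌊150.9322/10⌋ = 15 → P.
Square: lon ⌊0.7977/2⌋ = 0; lat ⌊0.9322/1⌋ = 0.
Subsquare: lon ⌊0.7977/0.0833333⌋ = 9 → j; lat ⌊0.9322/0.0416667⌋ = 22 → w.

BP00jw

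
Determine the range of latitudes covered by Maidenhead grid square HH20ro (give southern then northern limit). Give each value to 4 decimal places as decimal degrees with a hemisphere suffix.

19.4167° S, 19.3750° S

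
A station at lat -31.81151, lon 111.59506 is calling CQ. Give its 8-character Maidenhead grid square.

OF58te15

Offset from 180°W / 90°S: lon 291.59506°, lat 58.18849°.
Field: lon ⌊291.59506/20⌋ = 14 → O; lat ⌊58.18849/10⌋ = 5 → F.
Square: lon ⌊11.59506/2⌋ = 5; lat ⌊8.18849/1⌋ = 8.
Subsquare: lon ⌊1.59506/0.0833333⌋ = 19 → t; lat ⌊0.18849/0.0416667⌋ = 4 → e.
Extended square: lon ⌊0.01173/0.00833333⌋ = 1; lat ⌊0.02182/0.00416667⌋ = 5.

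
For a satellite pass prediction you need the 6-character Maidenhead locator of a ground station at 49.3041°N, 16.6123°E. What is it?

Add 180° to longitude and 90° to latitude: 196.6123, 139.3041.
Field (20°×10°, letters A–R): 196.6123/20 → 9 → J, 139.3041/10 → 13 → N; chars JN.
Square (2°×1°, digits 0–9): 16.6123/2 → 8, 9.3041/1 → 9; chars 89.
Subsquare (5′×2.5′, letters a–x): 0.6123/0.0833333 → 7 → h, 0.3041/0.0416667 → 7 → h; chars hh.

JN89hh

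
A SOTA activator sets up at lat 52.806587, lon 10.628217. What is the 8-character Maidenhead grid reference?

Shift to the Maidenhead origin (180°W, 90°S): lon 190.62822, lat 142.80659.
Field: 190.62822/20 → 9 → J, 142.80659/10 → 14 → O; chars JO.
Square: 10.62822/2 → 5, 2.80659/1 → 2; chars 52.
Subsquare: 0.62822/0.0833333 → 7 → h, 0.80659/0.0416667 → 19 → t; chars ht.
Extended square: 0.04488/0.00833333 → 5, 0.01492/0.00416667 → 3; chars 53.

JO52ht53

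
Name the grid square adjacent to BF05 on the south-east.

BF14

Longitude square 0; +1 → 1.
Latitude square 5; −1 → 4.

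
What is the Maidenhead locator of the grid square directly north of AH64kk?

AH64kl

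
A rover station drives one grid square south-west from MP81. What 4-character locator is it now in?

Longitude square 8; −1 → 7.
Latitude square 1; −1 → 0.

MP70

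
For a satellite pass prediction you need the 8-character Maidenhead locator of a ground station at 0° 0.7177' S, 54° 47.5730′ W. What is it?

GI29ox47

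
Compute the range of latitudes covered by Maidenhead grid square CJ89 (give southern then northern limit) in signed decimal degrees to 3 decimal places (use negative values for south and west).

9.000, 10.000

Field C=2, J=9: +2·20° lon, +9·10° lat → SW at lon -140°, lat 0°.
Square 8, 9: +8·2° lon, +9·1° lat → SW at lon -124°, lat 9°.
Cell spans 2° lon × 1° lat.
south 9.000, north 10.000.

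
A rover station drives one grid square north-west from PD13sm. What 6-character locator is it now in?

Longitude subsquare s = 18; −1 → 17 = r.
Latitude subsquare m = 12; +1 → 13 = n.

PD13rn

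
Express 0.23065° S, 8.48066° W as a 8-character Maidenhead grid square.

II59ss24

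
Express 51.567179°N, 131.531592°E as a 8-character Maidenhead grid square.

PO51sn36

Offset from 180°W / 90°S: lon 311.53159°, lat 141.56718°.
Field: lon ⌊311.53159/20⌋ = 15 → P; lat ⌊141.56718/10⌋ = 14 → O.
Square: lon ⌊11.53159/2⌋ = 5; lat ⌊1.56718/1⌋ = 1.
Subsquare: lon ⌊1.53159/0.0833333⌋ = 18 → s; lat ⌊0.56718/0.0416667⌋ = 13 → n.
Extended square: lon ⌊0.03159/0.00833333⌋ = 3; lat ⌊0.02551/0.00416667⌋ = 6.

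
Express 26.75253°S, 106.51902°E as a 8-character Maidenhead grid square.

Shift to the Maidenhead origin (180°W, 90°S): lon 286.51902, lat 63.24747.
Field: 286.51902/20 → 14 → O, 63.24747/10 → 6 → G; chars OG.
Square: 6.51902/2 → 3, 3.24747/1 → 3; chars 33.
Subsquare: 0.51902/0.0833333 → 6 → g, 0.24747/0.0416667 → 5 → f; chars gf.
Extended square: 0.01902/0.00833333 → 2, 0.03914/0.00416667 → 9; chars 29.

OG33gf29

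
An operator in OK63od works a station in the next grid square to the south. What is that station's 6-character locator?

OK63oc

Latitude subsquare d = 3; −1 → 2 = c.
The longitude characters are unchanged.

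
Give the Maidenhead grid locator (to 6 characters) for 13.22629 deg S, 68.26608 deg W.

FH56us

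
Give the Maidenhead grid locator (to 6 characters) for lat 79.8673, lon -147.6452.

BQ69eu

Offset from 180°W / 90°S: lon 32.3548°, lat 169.8673°.
Field: lon ⌊32.3548/20⌋ = 1 → B; lat ⌊169.8673/10⌋ = 16 → Q.
Square: lon ⌊12.3548/2⌋ = 6; lat ⌊9.8673/1⌋ = 9.
Subsquare: lon ⌊0.3548/0.0833333⌋ = 4 → e; lat ⌊0.8673/0.0416667⌋ = 20 → u.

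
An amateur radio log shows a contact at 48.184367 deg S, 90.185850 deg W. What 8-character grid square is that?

Add 180° to longitude and 90° to latitude: 89.81415, 41.81563.
Field (20°×10°, letters A–R): 89.81415/20 → 4 → E, 41.81563/10 → 4 → E; chars EE.
Square (2°×1°, digits 0–9): 9.81415/2 → 4, 1.81563/1 → 1; chars 41.
Subsquare (5′×2.5′, letters a–x): 1.81415/0.0833333 → 21 → v, 0.81563/0.0416667 → 19 → t; chars vt.
Extended square (30″×15″, digits 0–9): 0.06415/0.00833333 → 7, 0.02397/0.00416667 → 5; chars 75.

EE41vt75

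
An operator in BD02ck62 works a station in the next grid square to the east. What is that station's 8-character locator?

BD02ck72

Longitude extended square 6; +1 → 7.
The latitude characters are unchanged.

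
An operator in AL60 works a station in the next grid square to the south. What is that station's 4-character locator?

AK69

Latitude square 0; −1 → -1, wraps to 9, carry into field.
Latitude field L = 11; −1 → 10 = K.
The longitude characters are unchanged.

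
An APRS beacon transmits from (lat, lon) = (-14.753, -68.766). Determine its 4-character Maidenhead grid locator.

FH55

Shift to the Maidenhead origin (180°W, 90°S): lon 111.23, lat 75.25.
Field: 111.23/20 → 5 → F, 75.25/10 → 7 → H; chars FH.
Square: 11.23/2 → 5, 5.25/1 → 5; chars 55.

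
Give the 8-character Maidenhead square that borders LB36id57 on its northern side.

LB36id58

Latitude extended square 7; +1 → 8.
The longitude characters are unchanged.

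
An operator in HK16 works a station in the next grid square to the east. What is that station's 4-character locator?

Longitude square 1; +1 → 2.
The latitude characters are unchanged.

HK26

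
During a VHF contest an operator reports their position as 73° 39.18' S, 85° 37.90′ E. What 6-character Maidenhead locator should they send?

Shift to the Maidenhead origin (180°W, 90°S): lon 265.6317, lat 16.3470.
Field: 265.6317/20 → 13 → N, 16.3470/10 → 1 → B; chars NB.
Square: 5.6317/2 → 2, 6.3470/1 → 6; chars 26.
Subsquare: 1.6317/0.0833333 → 19 → t, 0.3470/0.0416667 → 8 → i; chars ti.

NB26ti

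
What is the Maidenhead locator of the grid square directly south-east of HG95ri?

HG95sh

Longitude subsquare r = 17; +1 → 18 = s.
Latitude subsquare i = 8; −1 → 7 = h.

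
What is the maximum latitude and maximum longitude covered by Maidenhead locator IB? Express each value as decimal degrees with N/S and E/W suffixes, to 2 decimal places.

70.00° S, 0.00° E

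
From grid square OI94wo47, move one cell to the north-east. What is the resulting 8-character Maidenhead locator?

Longitude extended square 4; +1 → 5.
Latitude extended square 7; +1 → 8.

OI94wo58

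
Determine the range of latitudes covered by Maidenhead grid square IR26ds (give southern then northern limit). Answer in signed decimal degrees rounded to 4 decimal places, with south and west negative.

86.7500, 86.7917

Field I=8, R=17: +8·20° lon, +17·10° lat → SW at lon -20°, lat 80°.
Square 2, 6: +2·2° lon, +6·1° lat → SW at lon -16°, lat 86°.
Subsquare d=3, s=18: +3·0.0833333° lon, +18·0.0416667° lat → SW at lon -15.75°, lat 86.75°.
Cell spans 0.0833333° lon × 0.0416667° lat.
south 86.7500, north 86.7917.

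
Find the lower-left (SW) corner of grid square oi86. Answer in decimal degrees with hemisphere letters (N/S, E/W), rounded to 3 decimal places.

Field O=14, I=8: +14·20° lon, +8·10° lat → SW at lon 100°, lat -10°.
Square 8, 6: +8·2° lon, +6·1° lat → SW at lon 116°, lat -4°.
latitude 4.000° S, longitude 116.000° E.

4.000° S, 116.000° E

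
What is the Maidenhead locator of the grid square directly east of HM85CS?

HM85ds

Longitude subsquare c = 2; +1 → 3 = d.
The latitude characters are unchanged.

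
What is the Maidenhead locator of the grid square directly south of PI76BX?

PI76bw

Latitude subsquare x = 23; −1 → 22 = w.
The longitude characters are unchanged.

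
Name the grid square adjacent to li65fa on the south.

Latitude subsquare a = 0; −1 → -1, wraps to 23 = x, carry into square.
Latitude square 5; −1 → 4.
The longitude characters are unchanged.

LI64fx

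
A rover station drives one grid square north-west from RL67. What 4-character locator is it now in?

Longitude square 6; −1 → 5.
Latitude square 7; +1 → 8.

RL58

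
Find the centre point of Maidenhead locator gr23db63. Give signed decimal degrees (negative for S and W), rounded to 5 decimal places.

83.05625, -55.69583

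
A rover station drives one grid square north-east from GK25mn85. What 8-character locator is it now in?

Longitude extended square 8; +1 → 9.
Latitude extended square 5; +1 → 6.

GK25mn96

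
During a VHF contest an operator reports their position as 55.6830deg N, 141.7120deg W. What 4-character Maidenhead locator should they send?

BO95

Offset from 180°W / 90°S: lon 38.29°, lat 145.68°.
Field (20°×10°, letters A–R): 38.29/20 → 1 → B, 145.68/10 → 14 → O; chars BO.
Square (2°×1°, digits 0–9): 18.29/2 → 9, 5.68/1 → 5; chars 95.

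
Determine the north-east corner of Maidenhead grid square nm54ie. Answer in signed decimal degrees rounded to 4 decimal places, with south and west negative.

34.2083, 90.7500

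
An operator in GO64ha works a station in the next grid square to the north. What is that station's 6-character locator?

GO64hb

Latitude subsquare a = 0; +1 → 1 = b.
The longitude characters are unchanged.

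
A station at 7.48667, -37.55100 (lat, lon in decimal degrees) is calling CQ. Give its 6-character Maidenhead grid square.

Shift to the Maidenhead origin (180°W, 90°S): lon 142.4490, lat 97.4867.
Field: lon ⌊142.4490/20⌋ = 7 → H; lat ⌊97.4867/10⌋ = 9 → J.
Square: lon ⌊2.4490/2⌋ = 1; lat ⌊7.4867/1⌋ = 7.
Subsquare: lon ⌊0.4490/0.0833333⌋ = 5 → f; lat ⌊0.4867/0.0416667⌋ = 11 → l.

HJ17fl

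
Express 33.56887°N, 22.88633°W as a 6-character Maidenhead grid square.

Offset from 180°W / 90°S: lon 157.1137°, lat 123.5689°.
Field: lon ⌊157.1137/20⌋ = 7 → H; lat ⌊123.5689/10⌋ = 12 → M.
Square: lon ⌊17.1137/2⌋ = 8; lat ⌊3.5689/1⌋ = 3.
Subsquare: lon ⌊1.1137/0.0833333⌋ = 13 → n; lat ⌊0.5689/0.0416667⌋ = 13 → n.

HM83nn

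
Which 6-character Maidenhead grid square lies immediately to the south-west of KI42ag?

KI32xf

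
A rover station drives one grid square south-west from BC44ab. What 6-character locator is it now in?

BC34xa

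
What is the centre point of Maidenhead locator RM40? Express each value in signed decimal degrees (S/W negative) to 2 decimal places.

30.50, 169.00

Field R=17, M=12: +17·20° lon, +12·10° lat → SW at lon 160°, lat 30°.
Square 4, 0: +4·2° lon, +0·1° lat → SW at lon 168°, lat 30°.
Cell spans 2° lon × 1° lat. Centre is SW corner plus half of each.
latitude 30.50, longitude 169.00.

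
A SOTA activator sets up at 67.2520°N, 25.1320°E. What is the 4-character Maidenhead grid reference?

Shift to the Maidenhead origin (180°W, 90°S): lon 205.13, lat 157.25.
Field (20°×10°, letters A–R): 205.13/20 → 10 → K, 157.25/10 → 15 → P; chars KP.
Square (2°×1°, digits 0–9): 5.13/2 → 2, 7.25/1 → 7; chars 27.

KP27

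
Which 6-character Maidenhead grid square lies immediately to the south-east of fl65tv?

Longitude subsquare t = 19; +1 → 20 = u.
Latitude subsquare v = 21; −1 → 20 = u.

FL65uu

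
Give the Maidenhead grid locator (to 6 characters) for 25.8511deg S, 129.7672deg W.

CG54cd

Shift to the Maidenhead origin (180°W, 90°S): lon 50.2328, lat 64.1489.
Field (20°×10°, letters A–R): 50.2328/20 → 2 → C, 64.1489/10 → 6 → G; chars CG.
Square (2°×1°, digits 0–9): 10.2328/2 → 5, 4.1489/1 → 4; chars 54.
Subsquare (5′×2.5′, letters a–x): 0.2328/0.0833333 → 2 → c, 0.1489/0.0416667 → 3 → d; chars cd.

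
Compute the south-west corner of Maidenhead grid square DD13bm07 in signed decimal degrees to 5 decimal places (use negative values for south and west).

-56.47083, -117.91667

Field D=3, D=3: +3·20° lon, +3·10° lat → SW at lon -120°, lat -60°.
Square 1, 3: +1·2° lon, +3·1° lat → SW at lon -118°, lat -57°.
Subsquare b=1, m=12: +1·0.0833333° lon, +12·0.0416667° lat → SW at lon -117.917°, lat -56.5°.
Extended square 0, 7: +0·0.00833333° lon, +7·0.00416667° lat → SW at lon -117.917°, lat -56.4708°.
latitude -56.47083, longitude -117.91667.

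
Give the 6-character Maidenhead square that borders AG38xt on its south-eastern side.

Longitude subsquare x = 23; +1 → 24, wraps to 0 = a, carry into square.
Longitude square 3; +1 → 4.
Latitude subsquare t = 19; −1 → 18 = s.

AG48as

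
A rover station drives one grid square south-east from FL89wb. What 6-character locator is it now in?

FL89xa

Longitude subsquare w = 22; +1 → 23 = x.
Latitude subsquare b = 1; −1 → 0 = a.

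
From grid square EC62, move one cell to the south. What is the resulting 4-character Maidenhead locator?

Latitude square 2; −1 → 1.
The longitude characters are unchanged.

EC61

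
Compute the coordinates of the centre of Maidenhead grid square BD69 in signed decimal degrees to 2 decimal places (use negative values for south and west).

-50.50, -147.00

Field B=1, D=3: +1·20° lon, +3·10° lat → SW at lon -160°, lat -60°.
Square 6, 9: +6·2° lon, +9·1° lat → SW at lon -148°, lat -51°.
Cell spans 2° lon × 1° lat. Centre is SW corner plus half of each.
latitude -50.50, longitude -147.00.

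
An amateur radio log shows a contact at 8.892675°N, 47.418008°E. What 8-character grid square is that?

Offset from 180°W / 90°S: lon 227.41801°, lat 98.89267°.
Field: 227.41801/20 → 11 → L, 98.89267/10 → 9 → J; chars LJ.
Square: 7.41801/2 → 3, 8.89267/1 → 8; chars 38.
Subsquare: 1.41801/0.0833333 → 17 → r, 0.89267/0.0416667 → 21 → v; chars rv.
Extended square: 0.00134/0.00833333 → 0, 0.01767/0.00416667 → 4; chars 04.

LJ38rv04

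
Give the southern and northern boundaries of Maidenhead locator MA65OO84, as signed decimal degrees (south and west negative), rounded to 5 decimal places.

-84.40000, -84.39583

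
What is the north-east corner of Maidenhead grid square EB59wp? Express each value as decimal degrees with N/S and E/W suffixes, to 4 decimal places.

70.3333° S, 88.0833° W

Field E=4, B=1: +4·20° lon, +1·10° lat → SW at lon -100°, lat -80°.
Square 5, 9: +5·2° lon, +9·1° lat → SW at lon -90°, lat -71°.
Subsquare w=22, p=15: +22·0.0833333° lon, +15·0.0416667° lat → SW at lon -88.1667°, lat -70.375°.
Cell spans 0.0833333° lon × 0.0416667° lat. NE corner is SW corner plus one full cell.
latitude 70.3333° S, longitude 88.0833° W.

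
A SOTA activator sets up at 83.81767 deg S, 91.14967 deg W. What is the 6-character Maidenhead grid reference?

Offset from 180°W / 90°S: lon 88.8503°, lat 6.1823°.
Field: 88.8503/20 → 4 → E, 6.1823/10 → 0 → A; chars EA.
Square: 8.8503/2 → 4, 6.1823/1 → 6; chars 46.
Subsquare: 0.8503/0.0833333 → 10 → k, 0.1823/0.0416667 → 4 → e; chars ke.

EA46ke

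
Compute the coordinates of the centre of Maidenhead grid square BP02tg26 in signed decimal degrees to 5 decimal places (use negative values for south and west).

62.27708, -158.39583

Field B=1, P=15: +1·20° lon, +15·10° lat → SW at lon -160°, lat 60°.
Square 0, 2: +0·2° lon, +2·1° lat → SW at lon -160°, lat 62°.
Subsquare t=19, g=6: +19·0.0833333° lon, +6·0.0416667° lat → SW at lon -158.417°, lat 62.25°.
Extended square 2, 6: +2·0.00833333° lon, +6·0.00416667° lat → SW at lon -158.4°, lat 62.275°.
Cell spans 0.00833333° lon × 0.00416667° lat. Centre is SW corner plus half of each.
latitude 62.27708, longitude -158.39583.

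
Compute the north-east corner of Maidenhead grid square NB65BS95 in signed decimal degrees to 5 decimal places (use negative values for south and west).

-74.22500, 92.16667

Field N=13, B=1: +13·20° lon, +1·10° lat → SW at lon 80°, lat -80°.
Square 6, 5: +6·2° lon, +5·1° lat → SW at lon 92°, lat -75°.
Subsquare b=1, s=18: +1·0.0833333° lon, +18·0.0416667° lat → SW at lon 92.0833°, lat -74.25°.
Extended square 9, 5: +9·0.00833333° lon, +5·0.00416667° lat → SW at lon 92.1583°, lat -74.2292°.
Cell spans 0.00833333° lon × 0.00416667° lat. NE corner is SW corner plus one full cell.
latitude -74.22500, longitude 92.16667.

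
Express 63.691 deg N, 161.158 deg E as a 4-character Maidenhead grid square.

RP03

Offset from 180°W / 90°S: lon 341.16°, lat 153.69°.
Field: 341.16/20 → 17 → R, 153.69/10 → 15 → P; chars RP.
Square: 1.16/2 → 0, 3.69/1 → 3; chars 03.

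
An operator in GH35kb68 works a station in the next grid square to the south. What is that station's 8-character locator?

Latitude extended square 8; −1 → 7.
The longitude characters are unchanged.

GH35kb67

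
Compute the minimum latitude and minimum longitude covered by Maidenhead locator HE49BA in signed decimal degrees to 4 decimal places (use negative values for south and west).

-41.0000, -31.9167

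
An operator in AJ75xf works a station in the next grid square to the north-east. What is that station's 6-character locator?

AJ85ag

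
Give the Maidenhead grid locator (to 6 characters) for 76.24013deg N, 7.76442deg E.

Shift to the Maidenhead origin (180°W, 90°S): lon 187.7644, lat 166.2401.
Field: lon ⌊187.7644/20⌋ = 9 → J; lat ⌊166.2401/10⌋ = 16 → Q.
Square: lon ⌊7.7644/2⌋ = 3; lat ⌊6.2401/1⌋ = 6.
Subsquare: lon ⌊1.7644/0.0833333⌋ = 21 → v; lat ⌊0.2401/0.0416667⌋ = 5 → f.

JQ36vf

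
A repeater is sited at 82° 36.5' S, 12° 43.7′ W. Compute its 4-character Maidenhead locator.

IA37

Shift to the Maidenhead origin (180°W, 90°S): lon 167.27, lat 7.39.
Field: 167.27/20 → 8 → I, 7.39/10 → 0 → A; chars IA.
Square: 7.27/2 → 3, 7.39/1 → 7; chars 37.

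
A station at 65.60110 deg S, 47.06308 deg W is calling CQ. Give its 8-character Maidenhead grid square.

Add 180° to longitude and 90° to latitude: 132.93692, 24.39890.
Field: 132.93692/20 → 6 → G, 24.39890/10 → 2 → C; chars GC.
Square: 12.93692/2 → 6, 4.39890/1 → 4; chars 64.
Subsquare: 0.93692/0.0833333 → 11 → l, 0.39890/0.0416667 → 9 → j; chars lj.
Extended square: 0.02025/0.00833333 → 2, 0.02390/0.00416667 → 5; chars 25.

GC64lj25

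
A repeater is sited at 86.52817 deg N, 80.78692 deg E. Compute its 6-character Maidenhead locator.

NR06jm

Add 180° to longitude and 90° to latitude: 260.7869, 176.5282.
Field (20°×10°, letters A–R): 260.7869/20 → 13 → N, 176.5282/10 → 17 → R; chars NR.
Square (2°×1°, digits 0–9): 0.7869/2 → 0, 6.5282/1 → 6; chars 06.
Subsquare (5′×2.5′, letters a–x): 0.7869/0.0833333 → 9 → j, 0.5282/0.0416667 → 12 → m; chars jm.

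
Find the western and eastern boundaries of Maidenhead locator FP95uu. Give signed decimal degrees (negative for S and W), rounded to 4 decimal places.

Field F=5, P=15: +5·20° lon, +15·10° lat → SW at lon -80°, lat 60°.
Square 9, 5: +9·2° lon, +5·1° lat → SW at lon -62°, lat 65°.
Subsquare u=20, u=20: +20·0.0833333° lon, +20·0.0416667° lat → SW at lon -60.3333°, lat 65.8333°.
Cell spans 0.0833333° lon × 0.0416667° lat.
west -60.3333, east -60.2500.

-60.3333, -60.2500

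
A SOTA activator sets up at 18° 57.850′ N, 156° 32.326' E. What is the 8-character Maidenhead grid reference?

QK88gx41

Offset from 180°W / 90°S: lon 336.53877°, lat 108.96417°.
Field: 336.53877/20 → 16 → Q, 108.96417/10 → 10 → K; chars QK.
Square: 16.53877/2 → 8, 8.96417/1 → 8; chars 88.
Subsquare: 0.53877/0.0833333 → 6 → g, 0.96417/0.0416667 → 23 → x; chars gx.
Extended square: 0.03877/0.00833333 → 4, 0.00583/0.00416667 → 1; chars 41.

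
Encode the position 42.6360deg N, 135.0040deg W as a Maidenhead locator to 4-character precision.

Shift to the Maidenhead origin (180°W, 90°S): lon 45.00, lat 132.64.
Field (20°×10°, letters A–R): lon ⌊45.00/20⌋ = 2 → C; lat ⌊132.64/10⌋ = 13 → N.
Square (2°×1°, digits 0–9): lon ⌊5.00/2⌋ = 2; lat ⌊2.64/1⌋ = 2.

CN22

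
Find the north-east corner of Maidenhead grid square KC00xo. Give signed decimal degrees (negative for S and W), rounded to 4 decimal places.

Field K=10, C=2: +10·20° lon, +2·10° lat → SW at lon 20°, lat -70°.
Square 0, 0: +0·2° lon, +0·1° lat → SW at lon 20°, lat -70°.
Subsquare x=23, o=14: +23·0.0833333° lon, +14·0.0416667° lat → SW at lon 21.9167°, lat -69.4167°.
Cell spans 0.0833333° lon × 0.0416667° lat. NE corner is SW corner plus one full cell.
latitude -69.3750, longitude 22.0000.

-69.3750, 22.0000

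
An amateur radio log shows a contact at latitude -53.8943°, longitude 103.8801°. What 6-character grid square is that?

Shift to the Maidenhead origin (180°W, 90°S): lon 283.8801, lat 36.1057.
Field (20°×10°, letters A–R): 283.8801/20 → 14 → O, 36.1057/10 → 3 → D; chars OD.
Square (2°×1°, digits 0–9): 3.8801/2 → 1, 6.1057/1 → 6; chars 16.
Subsquare (5′×2.5′, letters a–x): 1.8801/0.0833333 → 22 → w, 0.1057/0.0416667 → 2 → c; chars wc.

OD16wc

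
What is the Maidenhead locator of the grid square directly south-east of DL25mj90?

Longitude extended square 9; +1 → 10, wraps to 0, carry into subsquare.
Longitude subsquare m = 12; +1 → 13 = n.
Latitude extended square 0; −1 → -1, wraps to 9, carry into subsquare.
Latitude subsquare j = 9; −1 → 8 = i.

DL25ni09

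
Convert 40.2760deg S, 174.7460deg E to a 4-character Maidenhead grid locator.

Add 180° to longitude and 90° to latitude: 354.75, 49.72.
Field: 354.75/20 → 17 → R, 49.72/10 → 4 → E; chars RE.
Square: 14.75/2 → 7, 9.72/1 → 9; chars 79.

RE79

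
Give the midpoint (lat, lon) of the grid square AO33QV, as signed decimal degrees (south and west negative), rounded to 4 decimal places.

Field A=0, O=14: +0·20° lon, +14·10° lat → SW at lon -180°, lat 50°.
Square 3, 3: +3·2° lon, +3·1° lat → SW at lon -174°, lat 53°.
Subsquare q=16, v=21: +16·0.0833333° lon, +21·0.0416667° lat → SW at lon -172.667°, lat 53.875°.
Cell spans 0.0833333° lon × 0.0416667° lat. Centre is SW corner plus half of each.
latitude 53.8958, longitude -172.6250.

53.8958, -172.6250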